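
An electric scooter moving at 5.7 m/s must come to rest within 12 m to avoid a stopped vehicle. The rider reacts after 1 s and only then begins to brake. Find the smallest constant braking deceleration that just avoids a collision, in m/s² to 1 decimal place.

Required deceleration ≈ 2.6 m/s²

Distance covered during reaction = 5.7000 × 1 = 5.700 m.
Distance available for braking: 12 − 5.700 = 6.300 m.
v² = 2a·d ⇒ a = v²/(2d) = 5.7000² / (2 × 6.300) = 32.490 / 12.600 = 2.5786 m/s².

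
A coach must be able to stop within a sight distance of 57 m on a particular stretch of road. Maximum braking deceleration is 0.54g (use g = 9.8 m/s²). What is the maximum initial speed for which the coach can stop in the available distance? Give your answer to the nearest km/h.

a = 0.54 × 9.8 = 5.292 m/s².
v²/(2a) = d ⇒ v = √(2 × 5.292 × 57) = √603.29 = 24.5620 m/s.
24.5620 m/s × 3.6 = 88.423 km/h.

Maximum speed ≈ 88 km/h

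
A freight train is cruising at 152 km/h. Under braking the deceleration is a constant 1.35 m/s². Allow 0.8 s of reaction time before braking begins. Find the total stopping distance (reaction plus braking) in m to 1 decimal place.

152 km/h ÷ 3.6 = 42.2222 m/s.
Reaction distance = v·t_r = 42.2222 × 0.8 = 33.778 m.
Braking distance = v²/(2a) = 42.2222² / (2 × 1.350) = 1782.714 / 2.700 = 660.264 m.
Total = 33.778 + 660.264 = 694.042 m.

Total stopping distance ≈ 694.0 m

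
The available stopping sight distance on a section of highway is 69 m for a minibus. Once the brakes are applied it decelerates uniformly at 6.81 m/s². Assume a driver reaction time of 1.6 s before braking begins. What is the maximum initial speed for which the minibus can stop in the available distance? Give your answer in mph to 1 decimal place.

Stopping distance: v·t_r + v²/(2a) = 69 with t_r = 1.6 s and a = 6.810 m/s².
So v² + 21.792 v − 939.78 = 0.
Positive root: v = −a·t_r + √((a·t_r)² + 2a·d) = −10.896 + √(118.723 + 939.78) = 21.6386 m/s.
21.6386 m/s ÷ 0.44704 = 48.404 mph.

Maximum speed ≈ 48.4 mph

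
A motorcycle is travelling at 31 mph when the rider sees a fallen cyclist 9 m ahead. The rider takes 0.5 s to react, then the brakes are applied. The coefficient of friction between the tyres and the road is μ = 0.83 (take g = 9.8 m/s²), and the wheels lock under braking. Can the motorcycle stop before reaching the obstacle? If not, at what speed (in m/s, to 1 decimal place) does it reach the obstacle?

No — it strikes the obstacle at 12.6 m/s

31 mph × 0.44704 = 13.8582 m/s.
a = μg = 0.83 × 9.8 = 8.134 m/s².
Reaction distance = 13.8582 × 0.5 = 6.929 m.
Braking distance needed to stop: v²/(2a) = 192.050 / 16.268 = 11.805 m, so total needed = 6.929 + 11.805 = 18.734 m > 9 m — it cannot stop.
Distance remaining when braking begins: 9 − 6.929 = 2.071 m.
v² = v₀² − 2a·d = 192.050 − 2 × 8.134 × 2.071 = 158.359 m²/s².
v = √158.359 = 12.584 m/s.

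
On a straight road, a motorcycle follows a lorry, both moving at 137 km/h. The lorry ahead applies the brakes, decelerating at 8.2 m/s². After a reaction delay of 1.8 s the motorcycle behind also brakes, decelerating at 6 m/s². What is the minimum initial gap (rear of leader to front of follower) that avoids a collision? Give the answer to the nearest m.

Minimum gap ≈ 101 m

137 km/h ÷ 3.6 = 38.0556 m/s.
Leader travels v²/(2a_L) = 1448.229 / 16.400 = 88.307 m before stopping.
Follower covers v·t_r = 38.0556 × 1.8 = 68.500 m while reacting, then v²/(2a_F) = 1448.229 / 12.000 = 120.686 m while braking, for a total of 68.500 + 120.686 = 189.186 m.
Since a_F ≤ a_L and the follower starts braking later, the follower is never slower than the leader, so the closest approach is when both have stopped.
Minimum gap = 189.186 − 88.307 = 100.879 m.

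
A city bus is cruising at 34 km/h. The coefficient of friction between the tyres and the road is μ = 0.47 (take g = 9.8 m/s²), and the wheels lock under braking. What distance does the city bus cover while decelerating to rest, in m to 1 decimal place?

34 km/h ÷ 3.6 = 9.4444 m/s.
a = μg = 0.47 × 9.8 = 4.606 m/s².
Braking distance = v²/(2a) = 9.4444² / (2 × 4.606) = 89.197 / 9.212 = 9.683 m.

Braking distance ≈ 9.7 m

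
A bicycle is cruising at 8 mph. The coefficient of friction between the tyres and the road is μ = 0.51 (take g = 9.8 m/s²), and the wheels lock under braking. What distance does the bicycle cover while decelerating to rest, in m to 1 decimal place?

Braking distance ≈ 1.3 m

8 mph × 0.44704 = 3.5763 m/s.
a = μg = 0.51 × 9.8 = 4.998 m/s².
Braking distance = v²/(2a) = 3.5763² / (2 × 4.998) = 12.790 / 9.996 = 1.280 m.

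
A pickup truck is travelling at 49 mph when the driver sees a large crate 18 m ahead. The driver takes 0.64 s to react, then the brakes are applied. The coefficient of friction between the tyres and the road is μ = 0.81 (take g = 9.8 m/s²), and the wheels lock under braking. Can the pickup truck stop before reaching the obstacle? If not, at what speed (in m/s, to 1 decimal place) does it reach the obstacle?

49 mph × 0.44704 = 21.9050 m/s.
a = μg = 0.81 × 9.8 = 7.938 m/s².
Reaction distance = 21.9050 × 0.64 = 14.019 m.
Braking distance needed to stop: v²/(2a) = 479.829 / 15.876 = 30.224 m, so total needed = 14.019 + 30.224 = 44.243 m > 18 m — it cannot stop.
Distance remaining when braking begins: 18 − 14.019 = 3.981 m.
v² = v₀² − 2a·d = 479.829 − 2 × 7.938 × 3.981 = 416.627 m²/s².
v = √416.627 = 20.411 m/s.

No — it strikes the obstacle at 20.4 m/s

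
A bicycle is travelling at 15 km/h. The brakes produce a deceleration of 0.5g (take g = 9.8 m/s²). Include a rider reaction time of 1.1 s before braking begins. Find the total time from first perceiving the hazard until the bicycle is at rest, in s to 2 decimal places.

15 km/h ÷ 3.6 = 4.1667 m/s.
a = 0.5 × 9.8 = 4.900 m/s².
Braking time = v/a = 4.1667 / 4.900 = 0.850 s.
Total = 1.1 + 0.850 = 1.950 s.

Total time ≈ 1.95 s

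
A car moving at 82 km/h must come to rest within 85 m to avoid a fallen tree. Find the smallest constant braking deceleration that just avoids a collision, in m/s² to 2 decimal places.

82 km/h ÷ 3.6 = 22.7778 m/s.
v² = 2a·d ⇒ a = v²/(2d) = 22.7778² / (2 × 85.000) = 518.828 / 170.000 = 3.0519 m/s².

Required deceleration ≈ 3.05 m/s²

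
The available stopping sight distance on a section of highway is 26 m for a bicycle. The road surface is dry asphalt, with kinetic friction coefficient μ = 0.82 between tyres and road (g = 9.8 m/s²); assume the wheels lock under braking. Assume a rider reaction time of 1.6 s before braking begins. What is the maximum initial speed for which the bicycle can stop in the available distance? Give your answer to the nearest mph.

a = μg = 0.82 × 9.8 = 8.036 m/s².
Stopping distance: v·t_r + v²/(2a) = 26 with t_r = 1.6 s and a = 8.036 m/s².
So v² + 25.715 v − 417.87 = 0.
Positive root: v = −a·t_r + √((a·t_r)² + 2a·d) = −12.858 + √(165.328 + 417.87) = 11.2915 m/s.
11.2915 m/s ÷ 0.44704 = 25.258 mph.

Maximum speed ≈ 25 mph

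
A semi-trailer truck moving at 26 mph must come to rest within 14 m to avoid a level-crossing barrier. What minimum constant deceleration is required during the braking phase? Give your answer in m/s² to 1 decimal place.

26 mph × 0.44704 = 11.6230 m/s.
v² = 2a·d ⇒ a = v²/(2d) = 11.6230² / (2 × 14.000) = 135.094 / 28.000 = 4.8248 m/s².

Required deceleration ≈ 4.8 m/s²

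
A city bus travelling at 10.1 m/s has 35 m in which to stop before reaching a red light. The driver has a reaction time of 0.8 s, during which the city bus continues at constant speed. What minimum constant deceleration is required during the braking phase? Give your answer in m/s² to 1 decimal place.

Distance covered during reaction = 10.1000 × 0.8 = 8.080 m.
Distance available for braking: 35 − 8.080 = 26.920 m.
v² = 2a·d ⇒ a = v²/(2d) = 10.1000² / (2 × 26.920) = 102.010 / 53.840 = 1.8947 m/s².

Required deceleration ≈ 1.9 m/s²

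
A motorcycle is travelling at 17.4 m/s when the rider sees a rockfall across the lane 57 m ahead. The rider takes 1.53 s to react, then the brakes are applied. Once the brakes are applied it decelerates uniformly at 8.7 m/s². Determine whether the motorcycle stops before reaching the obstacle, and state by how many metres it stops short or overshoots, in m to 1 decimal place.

Yes — it stops 13.0 m short of the obstacle

Reaction distance = 17.4000 × 1.53 = 26.622 m.
Braking distance = v²/(2a) = 302.760 / 17.400 = 17.400 m.
Total stopping distance = 26.622 + 17.400 = 44.022 m, vs 57 m available — it stops with 57 − 44.022 = 12.978 m to spare.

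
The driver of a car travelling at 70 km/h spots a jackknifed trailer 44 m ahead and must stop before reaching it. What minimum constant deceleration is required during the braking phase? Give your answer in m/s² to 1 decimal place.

Required deceleration ≈ 4.3 m/s²

70 km/h ÷ 3.6 = 19.4444 m/s.
v² = 2a·d ⇒ a = v²/(2d) = 19.4444² / (2 × 44.000) = 378.085 / 88.000 = 4.2964 m/s².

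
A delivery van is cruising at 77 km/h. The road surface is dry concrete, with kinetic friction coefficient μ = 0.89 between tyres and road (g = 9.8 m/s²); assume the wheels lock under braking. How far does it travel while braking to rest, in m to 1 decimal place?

Braking distance ≈ 26.2 m

77 km/h ÷ 3.6 = 21.3889 m/s.
a = μg = 0.89 × 9.8 = 8.722 m/s².
Braking distance = v²/(2a) = 21.3889² / (2 × 8.722) = 457.485 / 17.444 = 26.226 m.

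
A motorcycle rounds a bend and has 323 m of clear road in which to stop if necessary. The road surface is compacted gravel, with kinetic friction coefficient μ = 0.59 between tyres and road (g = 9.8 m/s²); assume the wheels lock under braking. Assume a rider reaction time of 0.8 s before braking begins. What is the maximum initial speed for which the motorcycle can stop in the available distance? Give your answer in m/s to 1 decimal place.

a = μg = 0.59 × 9.8 = 5.782 m/s².
Stopping distance: v·t_r + v²/(2a) = 323 with t_r = 0.8 s and a = 5.782 m/s².
So v² + 9.251 v − 3735.17 = 0.
Positive root: v = −a·t_r + √((a·t_r)² + 2a·d) = −4.626 + √(21.400 + 3735.17) = 56.6649 m/s.

Maximum speed ≈ 56.7 m/s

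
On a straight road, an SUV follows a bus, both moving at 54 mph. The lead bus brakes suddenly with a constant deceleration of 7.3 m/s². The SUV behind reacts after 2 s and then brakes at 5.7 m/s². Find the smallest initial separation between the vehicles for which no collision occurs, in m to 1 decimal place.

54 mph × 0.44704 = 24.1402 m/s.
Leader travels v²/(2a_L) = 582.749 / 14.600 = 39.914 m before stopping.
Follower covers v·t_r = 24.1402 × 2 = 48.280 m while reacting, then v²/(2a_F) = 582.749 / 11.400 = 51.118 m while braking, for a total of 48.280 + 51.118 = 99.398 m.
Since a_F ≤ a_L and the follower starts braking later, the follower is never slower than the leader, so the closest approach is when both have stopped.
Minimum gap = 99.398 − 39.914 = 59.484 m.

Minimum gap ≈ 59.5 m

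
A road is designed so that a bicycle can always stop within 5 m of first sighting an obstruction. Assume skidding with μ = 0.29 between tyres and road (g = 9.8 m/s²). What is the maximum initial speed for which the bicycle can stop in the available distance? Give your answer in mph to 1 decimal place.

a = μg = 0.29 × 9.8 = 2.842 m/s².
v²/(2a) = d ⇒ v = √(2 × 2.842 × 5) = √28.42 = 5.3310 m/s.
5.3310 m/s ÷ 0.44704 = 11.925 mph.

Maximum speed ≈ 11.9 mph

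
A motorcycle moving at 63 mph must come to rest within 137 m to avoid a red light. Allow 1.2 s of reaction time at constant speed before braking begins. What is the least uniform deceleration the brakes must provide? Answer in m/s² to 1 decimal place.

Required deceleration ≈ 3.8 m/s²

63 mph × 0.44704 = 28.1635 m/s.
Distance covered during reaction = 28.1635 × 1.2 = 33.796 m.
Distance available for braking: 137 − 33.796 = 103.204 m.
v² = 2a·d ⇒ a = v²/(2d) = 28.1635² / (2 × 103.204) = 793.183 / 206.408 = 3.8428 m/s².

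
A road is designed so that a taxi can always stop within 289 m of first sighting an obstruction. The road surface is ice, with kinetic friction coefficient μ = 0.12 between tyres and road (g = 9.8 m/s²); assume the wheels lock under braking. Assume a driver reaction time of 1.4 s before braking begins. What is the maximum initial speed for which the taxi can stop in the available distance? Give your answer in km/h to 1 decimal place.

Maximum speed ≈ 88.1 km/h

a = μg = 0.12 × 9.8 = 1.176 m/s².
Stopping distance: v·t_r + v²/(2a) = 289 with t_r = 1.4 s and a = 1.176 m/s².
So v² + 3.293 v − 679.73 = 0.
Positive root: v = −a·t_r + √((a·t_r)² + 2a·d) = −1.646 + √(2.709 + 679.73) = 24.4775 m/s.
24.4775 m/s × 3.6 = 88.119 km/h.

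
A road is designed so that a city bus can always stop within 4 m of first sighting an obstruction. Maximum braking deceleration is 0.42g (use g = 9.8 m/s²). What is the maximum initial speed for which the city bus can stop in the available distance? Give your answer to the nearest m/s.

Maximum speed ≈ 6 m/s

a = 0.42 × 9.8 = 4.116 m/s².
v²/(2a) = d ⇒ v = √(2 × 4.116 × 4) = √32.93 = 5.7385 m/s.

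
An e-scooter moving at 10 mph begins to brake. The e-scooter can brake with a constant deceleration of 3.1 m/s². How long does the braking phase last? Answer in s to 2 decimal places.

10 mph × 0.44704 = 4.4704 m/s.
Braking time = v/a = 4.4704 / 3.100 = 1.442 s.

Braking time ≈ 1.44 s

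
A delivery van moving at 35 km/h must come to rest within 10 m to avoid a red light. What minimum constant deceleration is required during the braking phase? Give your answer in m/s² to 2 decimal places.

35 km/h ÷ 3.6 = 9.7222 m/s.
v² = 2a·d ⇒ a = v²/(2d) = 9.7222² / (2 × 10.000) = 94.521 / 20.000 = 4.7260 m/s².

Required deceleration ≈ 4.73 m/s²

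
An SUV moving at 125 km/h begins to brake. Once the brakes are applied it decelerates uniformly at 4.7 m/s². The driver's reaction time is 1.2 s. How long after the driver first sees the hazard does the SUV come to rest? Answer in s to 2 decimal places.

125 km/h ÷ 3.6 = 34.7222 m/s.
Braking time = v/a = 34.7222 / 4.700 = 7.388 s.
Total = 1.2 + 7.388 = 8.588 s.

Total time ≈ 8.59 s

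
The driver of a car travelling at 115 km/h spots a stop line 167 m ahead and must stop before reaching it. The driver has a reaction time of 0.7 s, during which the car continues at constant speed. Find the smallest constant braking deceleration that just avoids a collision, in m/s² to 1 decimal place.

Required deceleration ≈ 3.5 m/s²

115 km/h ÷ 3.6 = 31.9444 m/s.
Distance covered during reaction = 31.9444 × 0.7 = 22.361 m.
Distance available for braking: 167 − 22.361 = 144.639 m.
v² = 2a·d ⇒ a = v²/(2d) = 31.9444² / (2 × 144.639) = 1020.445 / 289.278 = 3.5276 m/s².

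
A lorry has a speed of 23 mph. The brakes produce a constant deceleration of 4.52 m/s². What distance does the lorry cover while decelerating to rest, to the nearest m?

23 mph × 0.44704 = 10.2819 m/s.
Braking distance = v²/(2a) = 10.2819² / (2 × 4.520) = 105.717 / 9.040 = 11.694 m.

Braking distance ≈ 12 m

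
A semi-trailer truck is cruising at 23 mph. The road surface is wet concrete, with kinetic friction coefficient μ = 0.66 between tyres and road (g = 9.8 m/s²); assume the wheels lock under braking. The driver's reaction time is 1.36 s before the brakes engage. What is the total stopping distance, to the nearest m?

Total stopping distance ≈ 22 m

23 mph × 0.44704 = 10.2819 m/s.
a = μg = 0.66 × 9.8 = 6.468 m/s².
Reaction distance = v·t_r = 10.2819 × 1.36 = 13.983 m.
Braking distance = v²/(2a) = 10.2819² / (2 × 6.468) = 105.717 / 12.936 = 8.172 m.
Total = 13.983 + 8.172 = 22.155 m.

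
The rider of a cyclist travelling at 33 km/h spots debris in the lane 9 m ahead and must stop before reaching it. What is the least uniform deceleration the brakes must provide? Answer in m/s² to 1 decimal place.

33 km/h ÷ 3.6 = 9.1667 m/s.
v² = 2a·d ⇒ a = v²/(2d) = 9.1667² / (2 × 9.000) = 84.028 / 18.000 = 4.6682 m/s².

Required deceleration ≈ 4.7 m/s²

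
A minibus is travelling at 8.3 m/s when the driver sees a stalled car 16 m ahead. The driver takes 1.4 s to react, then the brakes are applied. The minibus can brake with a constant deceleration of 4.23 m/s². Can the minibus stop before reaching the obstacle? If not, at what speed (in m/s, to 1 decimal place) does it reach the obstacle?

No — it strikes the obstacle at 5.6 m/s

Reaction distance = 8.3000 × 1.4 = 11.620 m.
Braking distance needed to stop: v²/(2a) = 68.890 / 8.460 = 8.143 m, so total needed = 11.620 + 8.143 = 19.763 m > 16 m — it cannot stop.
Distance remaining when braking begins: 16 − 11.620 = 4.380 m.
v² = v₀² − 2a·d = 68.890 − 2 × 4.230 × 4.380 = 31.835 m²/s².
v = √31.835 = 5.642 m/s.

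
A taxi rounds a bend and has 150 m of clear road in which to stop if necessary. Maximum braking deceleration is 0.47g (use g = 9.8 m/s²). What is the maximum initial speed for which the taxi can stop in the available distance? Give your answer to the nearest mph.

a = 0.47 × 9.8 = 4.606 m/s².
v²/(2a) = d ⇒ v = √(2 × 4.606 × 150) = √1381.80 = 37.1726 m/s.
37.1726 m/s ÷ 0.44704 = 83.153 mph.

Maximum speed ≈ 83 mph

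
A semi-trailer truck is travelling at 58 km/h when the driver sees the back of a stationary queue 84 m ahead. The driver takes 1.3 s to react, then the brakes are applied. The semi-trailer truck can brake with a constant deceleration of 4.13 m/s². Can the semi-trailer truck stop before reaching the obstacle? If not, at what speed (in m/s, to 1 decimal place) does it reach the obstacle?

Yes — it stops about 31.6 m short of the obstacle, so it never reaches it

58 km/h ÷ 3.6 = 16.1111 m/s.
Reaction distance = 16.1111 × 1.3 = 20.944 m.
Braking distance = v²/(2a) = 259.568 / 8.260 = 31.425 m.
Total stopping distance = 20.944 + 31.425 = 52.369 m, vs 84 m available — it stops with 84 − 52.369 = 31.631 m to spare.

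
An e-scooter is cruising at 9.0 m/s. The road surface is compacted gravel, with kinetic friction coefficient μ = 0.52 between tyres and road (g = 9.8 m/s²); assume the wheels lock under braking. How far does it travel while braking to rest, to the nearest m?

Braking distance ≈ 8 m

a = μg = 0.52 × 9.8 = 5.096 m/s².
Braking distance = v²/(2a) = 9.0000² / (2 × 5.096) = 81.000 / 10.192 = 7.947 m.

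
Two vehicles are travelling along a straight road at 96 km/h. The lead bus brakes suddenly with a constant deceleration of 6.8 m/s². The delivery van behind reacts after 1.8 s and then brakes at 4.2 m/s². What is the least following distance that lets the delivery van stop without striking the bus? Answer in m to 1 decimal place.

96 km/h ÷ 3.6 = 26.6667 m/s.
Leader travels v²/(2a_L) = 711.113 / 13.600 = 52.288 m before stopping.
Follower covers v·t_r = 26.6667 × 1.8 = 48.000 m while reacting, then v²/(2a_F) = 711.113 / 8.400 = 84.656 m while braking, for a total of 48.000 + 84.656 = 132.656 m.
Since a_F ≤ a_L and the follower starts braking later, the follower is never slower than the leader, so the closest approach is when both have stopped.
Minimum gap = 132.656 − 52.288 = 80.368 m.

Minimum gap ≈ 80.4 m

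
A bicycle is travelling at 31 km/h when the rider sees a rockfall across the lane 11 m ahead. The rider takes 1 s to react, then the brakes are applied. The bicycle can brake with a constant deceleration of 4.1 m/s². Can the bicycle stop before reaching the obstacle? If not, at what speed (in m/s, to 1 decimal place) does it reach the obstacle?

31 km/h ÷ 3.6 = 8.6111 m/s.
Reaction distance = 8.6111 × 1 = 8.611 m.
Braking distance needed to stop: v²/(2a) = 74.151 / 8.200 = 9.043 m, so total needed = 8.611 + 9.043 = 17.654 m > 11 m — it cannot stop.
Distance remaining when braking begins: 11 − 8.611 = 2.389 m.
v² = v₀² − 2a·d = 74.151 − 2 × 4.100 × 2.389 = 54.561 m²/s².
v = √54.561 = 7.387 m/s.

No — it strikes the obstacle at 7.4 m/s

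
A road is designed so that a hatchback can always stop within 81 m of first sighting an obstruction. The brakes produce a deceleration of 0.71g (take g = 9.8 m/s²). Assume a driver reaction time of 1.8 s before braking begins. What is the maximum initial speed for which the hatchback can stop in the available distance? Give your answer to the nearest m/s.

a = 0.71 × 9.8 = 6.958 m/s².
Stopping distance: v·t_r + v²/(2a) = 81 with t_r = 1.8 s and a = 6.958 m/s².
So v² + 25.049 v − 1127.20 = 0.
Positive root: v = −a·t_r + √((a·t_r)² + 2a·d) = −12.524 + √(156.851 + 1127.20) = 23.3097 m/s.

Maximum speed ≈ 23 m/s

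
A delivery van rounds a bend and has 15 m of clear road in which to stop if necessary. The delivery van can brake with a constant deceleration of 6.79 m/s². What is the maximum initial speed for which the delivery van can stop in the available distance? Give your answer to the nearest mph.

v²/(2a) = d ⇒ v = √(2 × 6.790 × 15) = √203.70 = 14.2724 m/s.
14.2724 m/s ÷ 0.44704 = 31.926 mph.

Maximum speed ≈ 32 mph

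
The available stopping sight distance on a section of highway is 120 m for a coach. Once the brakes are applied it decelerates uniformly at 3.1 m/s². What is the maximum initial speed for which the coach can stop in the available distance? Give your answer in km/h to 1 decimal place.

v²/(2a) = d ⇒ v = √(2 × 3.100 × 120) = √744.00 = 27.2764 m/s.
27.2764 m/s × 3.6 = 98.195 km/h.

Maximum speed ≈ 98.2 km/h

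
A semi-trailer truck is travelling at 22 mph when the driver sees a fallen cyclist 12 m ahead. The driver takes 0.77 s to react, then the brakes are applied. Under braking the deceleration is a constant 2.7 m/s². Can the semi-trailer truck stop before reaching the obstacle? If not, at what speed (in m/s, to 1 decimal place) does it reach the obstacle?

22 mph × 0.44704 = 9.8349 m/s.
Reaction distance = 9.8349 × 0.77 = 7.573 m.
Braking distance needed to stop: v²/(2a) = 96.725 / 5.400 = 17.912 m, so total needed = 7.573 + 17.912 = 25.485 m > 12 m — it cannot stop.
Distance remaining when braking begins: 12 − 7.573 = 4.427 m.
v² = v₀² − 2a·d = 96.725 − 2 × 2.700 × 4.427 = 72.819 m²/s².
v = √72.819 = 8.533 m/s.

No — it strikes the obstacle at 8.5 m/s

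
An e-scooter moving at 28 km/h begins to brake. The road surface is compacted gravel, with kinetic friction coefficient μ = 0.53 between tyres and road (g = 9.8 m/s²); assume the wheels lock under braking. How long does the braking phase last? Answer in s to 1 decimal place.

28 km/h ÷ 3.6 = 7.7778 m/s.
a = μg = 0.53 × 9.8 = 5.194 m/s².
Braking time = v/a = 7.7778 / 5.194 = 1.497 s.

Braking time ≈ 1.5 s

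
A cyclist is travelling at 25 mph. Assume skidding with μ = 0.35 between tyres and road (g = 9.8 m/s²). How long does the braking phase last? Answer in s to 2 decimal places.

25 mph × 0.44704 = 11.1760 m/s.
a = μg = 0.35 × 9.8 = 3.430 m/s².
Braking time = v/a = 11.1760 / 3.430 = 3.258 s.

Braking time ≈ 3.26 s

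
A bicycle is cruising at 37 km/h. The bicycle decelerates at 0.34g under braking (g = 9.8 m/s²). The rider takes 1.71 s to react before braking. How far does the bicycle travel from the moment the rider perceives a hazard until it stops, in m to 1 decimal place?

37 km/h ÷ 3.6 = 10.2778 m/s.
a = 0.34 × 9.8 = 3.332 m/s².
Reaction distance = v·t_r = 10.2778 × 1.71 = 17.575 m.
Braking distance = v²/(2a) = 10.2778² / (2 × 3.332) = 105.633 / 6.664 = 15.851 m.
Total = 17.575 + 15.851 = 33.426 m.

Total stopping distance ≈ 33.4 m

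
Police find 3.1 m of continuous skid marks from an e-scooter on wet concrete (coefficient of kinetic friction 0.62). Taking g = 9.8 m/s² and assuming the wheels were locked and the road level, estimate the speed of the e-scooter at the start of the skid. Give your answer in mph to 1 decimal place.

Initial speed ≈ 13.7 mph

Deceleration a = μg = 0.62 × 9.8 = 6.076 m/s².
v = √(2a·d) = √(2 × 6.076 × 3.1) = √37.671 = 6.1377 m/s.
= 6.1377 ÷ 0.44704 = 13.730 mph.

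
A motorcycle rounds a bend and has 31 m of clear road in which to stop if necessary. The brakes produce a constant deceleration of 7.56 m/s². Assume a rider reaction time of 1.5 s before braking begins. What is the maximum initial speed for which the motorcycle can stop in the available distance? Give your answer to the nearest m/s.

Maximum speed ≈ 13 m/s

Stopping distance: v·t_r + v²/(2a) = 31 with t_r = 1.5 s and a = 7.560 m/s².
So v² + 22.680 v − 468.72 = 0.
Positive root: v = −a·t_r + √((a·t_r)² + 2a·d) = −11.340 + √(128.596 + 468.72) = 13.1000 m/s.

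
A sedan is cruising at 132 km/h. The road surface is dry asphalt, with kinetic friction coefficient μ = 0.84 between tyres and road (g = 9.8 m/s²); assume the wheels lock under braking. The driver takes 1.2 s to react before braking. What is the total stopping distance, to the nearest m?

Total stopping distance ≈ 126 m

132 km/h ÷ 3.6 = 36.6667 m/s.
a = μg = 0.84 × 9.8 = 8.232 m/s².
Reaction distance = v·t_r = 36.6667 × 1.2 = 44.000 m.
Braking distance = v²/(2a) = 36.6667² / (2 × 8.232) = 1344.447 / 16.464 = 81.660 m.
Total = 44.000 + 81.660 = 125.660 m.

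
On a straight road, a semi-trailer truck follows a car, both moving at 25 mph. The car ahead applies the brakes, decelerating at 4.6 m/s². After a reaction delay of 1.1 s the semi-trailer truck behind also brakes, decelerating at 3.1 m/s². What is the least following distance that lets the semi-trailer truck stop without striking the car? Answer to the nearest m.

Minimum gap ≈ 19 m

25 mph × 0.44704 = 11.1760 m/s.
Leader travels v²/(2a_L) = 124.903 / 9.200 = 13.576 m before stopping.
Follower covers v·t_r = 11.1760 × 1.1 = 12.294 m while reacting, then v²/(2a_F) = 124.903 / 6.200 = 20.146 m while braking, for a total of 12.294 + 20.146 = 32.440 m.
Since a_F ≤ a_L and the follower starts braking later, the follower is never slower than the leader, so the closest approach is when both have stopped.
Minimum gap = 32.440 − 13.576 = 18.864 m.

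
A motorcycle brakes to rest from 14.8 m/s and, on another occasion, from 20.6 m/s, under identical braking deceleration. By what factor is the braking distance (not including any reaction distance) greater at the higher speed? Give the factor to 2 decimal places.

Braking distance d = v²/(2a), so with a fixed, d ∝ v².
Factor = (20.6/14.8)² = 1.3919² = 1.9374.

Factor ≈ 1.94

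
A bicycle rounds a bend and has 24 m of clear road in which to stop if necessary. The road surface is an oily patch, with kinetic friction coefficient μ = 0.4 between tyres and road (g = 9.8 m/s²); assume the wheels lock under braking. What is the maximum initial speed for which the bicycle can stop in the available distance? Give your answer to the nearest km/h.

Maximum speed ≈ 49 km/h

a = μg = 0.4 × 9.8 = 3.920 m/s².
v²/(2a) = d ⇒ v = √(2 × 3.920 × 24) = √188.16 = 13.7171 m/s.
13.7171 m/s × 3.6 = 49.382 km/h.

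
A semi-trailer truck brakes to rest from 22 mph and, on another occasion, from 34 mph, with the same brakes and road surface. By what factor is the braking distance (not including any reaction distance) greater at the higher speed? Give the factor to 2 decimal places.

Factor ≈ 2.39

Braking distance d = v²/(2a), so with a fixed, d ∝ v².
Factor = (34/22)² = 1.5455² = 2.3886.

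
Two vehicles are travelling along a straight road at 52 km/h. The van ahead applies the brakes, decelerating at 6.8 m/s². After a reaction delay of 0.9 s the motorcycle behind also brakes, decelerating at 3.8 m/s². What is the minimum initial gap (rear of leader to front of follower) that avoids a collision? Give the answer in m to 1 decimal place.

Minimum gap ≈ 25.1 m

52 km/h ÷ 3.6 = 14.4444 m/s.
Leader travels v²/(2a_L) = 208.641 / 13.600 = 15.341 m before stopping.
Follower covers v·t_r = 14.4444 × 0.9 = 13.000 m while reacting, then v²/(2a_F) = 208.641 / 7.600 = 27.453 m while braking, for a total of 13.000 + 27.453 = 40.453 m.
Since a_F ≤ a_L and the follower starts braking later, the follower is never slower than the leader, so the closest approach is when both have stopped.
Minimum gap = 40.453 − 15.341 = 25.112 m.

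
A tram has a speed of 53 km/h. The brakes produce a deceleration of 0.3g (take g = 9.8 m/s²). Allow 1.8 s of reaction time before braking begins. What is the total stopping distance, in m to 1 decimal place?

53 km/h ÷ 3.6 = 14.7222 m/s.
a = 0.3 × 9.8 = 2.940 m/s².
Reaction distance = v·t_r = 14.7222 × 1.8 = 26.500 m.
Braking distance = v²/(2a) = 14.7222² / (2 × 2.940) = 216.743 / 5.880 = 36.861 m.
Total = 26.500 + 36.861 = 63.361 m.

Total stopping distance ≈ 63.4 m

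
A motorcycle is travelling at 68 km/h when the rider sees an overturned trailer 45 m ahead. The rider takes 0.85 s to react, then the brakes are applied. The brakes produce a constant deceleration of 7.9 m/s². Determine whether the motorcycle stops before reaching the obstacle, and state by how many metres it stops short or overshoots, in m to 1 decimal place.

68 km/h ÷ 3.6 = 18.8889 m/s.
Reaction distance = 18.8889 × 0.85 = 16.056 m.
Braking distance = v²/(2a) = 356.791 / 15.800 = 22.582 m.
Total stopping distance = 16.056 + 22.582 = 38.638 m, vs 45 m available — it stops with 45 − 38.638 = 6.362 m to spare.

Yes — it stops 6.4 m short of the obstacle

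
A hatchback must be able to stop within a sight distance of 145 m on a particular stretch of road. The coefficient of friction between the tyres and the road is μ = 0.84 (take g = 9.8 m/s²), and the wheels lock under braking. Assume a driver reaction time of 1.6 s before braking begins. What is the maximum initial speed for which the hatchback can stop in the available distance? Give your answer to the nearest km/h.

a = μg = 0.84 × 9.8 = 8.232 m/s².
Stopping distance: v·t_r + v²/(2a) = 145 with t_r = 1.6 s and a = 8.232 m/s².
So v² + 26.342 v − 2387.28 = 0.
Positive root: v = −a·t_r + √((a·t_r)² + 2a·d) = −13.171 + √(173.475 + 2387.28) = 37.4329 m/s.
37.4329 m/s × 3.6 = 134.758 km/h.

Maximum speed ≈ 135 km/h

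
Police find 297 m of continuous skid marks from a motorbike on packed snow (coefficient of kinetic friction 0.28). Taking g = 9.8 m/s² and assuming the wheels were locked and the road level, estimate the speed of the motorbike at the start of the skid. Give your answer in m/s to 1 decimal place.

Initial speed ≈ 40.4 m/s

Deceleration a = μg = 0.28 × 9.8 = 2.744 m/s².
v = √(2a·d) = √(2 × 2.744 × 297) = √1629.936 = 40.3725 m/s.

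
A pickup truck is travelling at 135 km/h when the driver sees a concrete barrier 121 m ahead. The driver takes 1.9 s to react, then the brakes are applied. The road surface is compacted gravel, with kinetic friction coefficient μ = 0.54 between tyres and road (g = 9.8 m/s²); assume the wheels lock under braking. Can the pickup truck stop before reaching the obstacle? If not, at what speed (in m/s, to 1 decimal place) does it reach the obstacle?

135 km/h ÷ 3.6 = 37.5000 m/s.
a = μg = 0.54 × 9.8 = 5.292 m/s².
Reaction distance = 37.5000 × 1.9 = 71.250 m.
Braking distance needed to stop: v²/(2a) = 1406.250 / 10.584 = 132.866 m, so total needed = 71.250 + 132.866 = 204.116 m > 121 m — it cannot stop.
Distance remaining when braking begins: 121 − 71.250 = 49.750 m.
v² = v₀² − 2a·d = 1406.250 − 2 × 5.292 × 49.750 = 879.696 m²/s².
v = √879.696 = 29.660 m/s.

No — it strikes the obstacle at 29.7 m/s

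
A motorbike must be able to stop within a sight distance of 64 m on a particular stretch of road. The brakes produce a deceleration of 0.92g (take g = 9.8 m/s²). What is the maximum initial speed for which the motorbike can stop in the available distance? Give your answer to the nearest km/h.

a = 0.92 × 9.8 = 9.016 m/s².
v²/(2a) = d ⇒ v = √(2 × 9.016 × 64) = √1154.05 = 33.9713 m/s.
33.9713 m/s × 3.6 = 122.297 km/h.

Maximum speed ≈ 122 km/h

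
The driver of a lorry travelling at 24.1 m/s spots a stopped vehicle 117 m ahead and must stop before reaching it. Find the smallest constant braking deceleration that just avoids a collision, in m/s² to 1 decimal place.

v² = 2a·d ⇒ a = v²/(2d) = 24.1000² / (2 × 117.000) = 580.810 / 234.000 = 2.4821 m/s².

Required deceleration ≈ 2.5 m/s²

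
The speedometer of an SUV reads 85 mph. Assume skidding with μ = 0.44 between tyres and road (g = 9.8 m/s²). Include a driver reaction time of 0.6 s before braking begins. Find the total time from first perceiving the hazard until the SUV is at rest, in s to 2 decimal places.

85 mph × 0.44704 = 37.9984 m/s.
a = μg = 0.44 × 9.8 = 4.312 m/s².
Braking time = v/a = 37.9984 / 4.312 = 8.812 s.
Total = 0.6 + 8.812 = 9.412 s.

Total time ≈ 9.41 s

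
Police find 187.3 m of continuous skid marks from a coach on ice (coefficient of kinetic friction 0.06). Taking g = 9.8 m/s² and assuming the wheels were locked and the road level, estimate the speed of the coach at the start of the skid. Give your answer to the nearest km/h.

Initial speed ≈ 53 km/h

Deceleration a = μg = 0.06 × 9.8 = 0.588 m/s².
v = √(2a·d) = √(2 × 0.588 × 187.3) = √220.265 = 14.8413 m/s.
= 14.8413 × 3.6 = 53.429 km/h.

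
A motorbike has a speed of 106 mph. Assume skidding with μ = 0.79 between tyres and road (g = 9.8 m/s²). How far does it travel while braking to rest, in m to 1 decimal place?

106 mph × 0.44704 = 47.3862 m/s.
a = μg = 0.79 × 9.8 = 7.742 m/s².
Braking distance = v²/(2a) = 47.3862² / (2 × 7.742) = 2245.452 / 15.484 = 145.018 m.

Braking distance ≈ 145.0 m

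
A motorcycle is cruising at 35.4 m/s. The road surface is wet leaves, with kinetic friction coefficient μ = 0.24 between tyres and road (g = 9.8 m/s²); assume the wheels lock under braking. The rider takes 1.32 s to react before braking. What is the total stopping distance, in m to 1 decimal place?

Total stopping distance ≈ 313.1 m

a = μg = 0.24 × 9.8 = 2.352 m/s².
Reaction distance = v·t_r = 35.4000 × 1.32 = 46.728 m.
Braking distance = v²/(2a) = 35.4000² / (2 × 2.352) = 1253.160 / 4.704 = 266.403 m.
Total = 46.728 + 266.403 = 313.131 m.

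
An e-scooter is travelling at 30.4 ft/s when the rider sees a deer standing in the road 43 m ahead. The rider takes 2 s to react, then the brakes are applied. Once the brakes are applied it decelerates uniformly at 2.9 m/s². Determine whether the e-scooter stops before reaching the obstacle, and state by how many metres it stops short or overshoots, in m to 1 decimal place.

Yes — it stops 9.7 m short of the obstacle

30.4 ft/s × 0.3048 = 9.2659 m/s.
Reaction distance = 9.2659 × 2 = 18.532 m.
Braking distance = v²/(2a) = 85.857 / 5.800 = 14.803 m.
Total stopping distance = 18.532 + 14.803 = 33.335 m, vs 43 m available — it stops with 43 − 33.335 = 9.665 m to spare.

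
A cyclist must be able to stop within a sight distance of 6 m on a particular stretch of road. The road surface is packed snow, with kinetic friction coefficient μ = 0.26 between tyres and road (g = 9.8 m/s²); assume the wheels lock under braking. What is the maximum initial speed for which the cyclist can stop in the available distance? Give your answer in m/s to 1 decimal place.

Maximum speed ≈ 5.5 m/s

a = μg = 0.26 × 9.8 = 2.548 m/s².
v²/(2a) = d ⇒ v = √(2 × 2.548 × 6) = √30.58 = 5.5299 m/s.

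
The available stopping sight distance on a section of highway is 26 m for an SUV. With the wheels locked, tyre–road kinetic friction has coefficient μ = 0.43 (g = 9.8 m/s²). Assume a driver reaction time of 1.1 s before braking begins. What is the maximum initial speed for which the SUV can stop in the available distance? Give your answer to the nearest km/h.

Maximum speed ≈ 39 km/h

a = μg = 0.43 × 9.8 = 4.214 m/s².
Stopping distance: v·t_r + v²/(2a) = 26 with t_r = 1.1 s and a = 4.214 m/s².
So v² + 9.271 v − 219.13 = 0.
Positive root: v = −a·t_r + √((a·t_r)² + 2a·d) = −4.635 + √(21.483 + 219.13) = 10.8767 m/s.
10.8767 m/s × 3.6 = 39.156 km/h.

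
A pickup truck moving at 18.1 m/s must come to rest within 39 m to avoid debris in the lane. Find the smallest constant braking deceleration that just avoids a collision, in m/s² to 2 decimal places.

Required deceleration ≈ 4.20 m/s²

v² = 2a·d ⇒ a = v²/(2d) = 18.1000² / (2 × 39.000) = 327.610 / 78.000 = 4.2001 m/s².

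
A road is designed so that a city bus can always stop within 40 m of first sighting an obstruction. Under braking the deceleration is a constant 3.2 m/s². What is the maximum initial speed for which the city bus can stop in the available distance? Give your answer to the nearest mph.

Maximum speed ≈ 36 mph

v²/(2a) = d ⇒ v = √(2 × 3.200 × 40) = √256.00 = 16.0000 m/s.
16.0000 m/s ÷ 0.44704 = 35.791 mph.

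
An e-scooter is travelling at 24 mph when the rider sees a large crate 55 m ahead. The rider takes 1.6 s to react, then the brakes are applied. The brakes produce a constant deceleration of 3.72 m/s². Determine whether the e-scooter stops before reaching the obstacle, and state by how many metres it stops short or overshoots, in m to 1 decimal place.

24 mph × 0.44704 = 10.7290 m/s.
Reaction distance = 10.7290 × 1.6 = 17.166 m.
Braking distance = v²/(2a) = 115.111 / 7.440 = 15.472 m.
Total stopping distance = 17.166 + 15.472 = 32.638 m, vs 55 m available — it stops with 55 − 32.638 = 22.362 m to spare.

Yes — it stops 22.4 m short of the obstacle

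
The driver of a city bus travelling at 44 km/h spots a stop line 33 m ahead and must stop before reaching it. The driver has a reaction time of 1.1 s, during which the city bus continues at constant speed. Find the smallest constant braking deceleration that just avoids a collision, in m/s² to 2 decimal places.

Required deceleration ≈ 3.82 m/s²

44 km/h ÷ 3.6 = 12.2222 m/s.
Distance covered during reaction = 12.2222 × 1.1 = 13.444 m.
Distance available for braking: 33 − 13.444 = 19.556 m.
v² = 2a·d ⇒ a = v²/(2d) = 12.2222² / (2 × 19.556) = 149.382 / 39.112 = 3.8193 m/s².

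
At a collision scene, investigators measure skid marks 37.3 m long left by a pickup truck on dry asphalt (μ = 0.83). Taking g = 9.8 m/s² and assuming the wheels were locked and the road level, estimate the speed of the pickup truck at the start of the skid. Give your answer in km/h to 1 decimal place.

Initial speed ≈ 88.7 km/h

Deceleration a = μg = 0.83 × 9.8 = 8.134 m/s².
v = √(2a·d) = √(2 × 8.134 × 37.3) = √606.796 = 24.6332 m/s.
= 24.6332 × 3.6 = 88.680 km/h.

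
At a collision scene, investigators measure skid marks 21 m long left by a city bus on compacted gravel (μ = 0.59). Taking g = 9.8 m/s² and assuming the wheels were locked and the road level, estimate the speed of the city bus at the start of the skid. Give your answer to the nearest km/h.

Deceleration a = μg = 0.59 × 9.8 = 5.782 m/s².
v = √(2a·d) = √(2 × 5.782 × 21) = √242.844 = 15.5835 m/s.
= 15.5835 × 3.6 = 56.101 km/h.

Initial speed ≈ 56 km/h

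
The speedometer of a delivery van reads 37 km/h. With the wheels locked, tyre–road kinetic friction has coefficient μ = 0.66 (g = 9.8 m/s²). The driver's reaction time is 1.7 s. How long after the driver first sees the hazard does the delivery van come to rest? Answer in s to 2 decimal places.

Total time ≈ 3.29 s

37 km/h ÷ 3.6 = 10.2778 m/s.
a = μg = 0.66 × 9.8 = 6.468 m/s².
Braking time = v/a = 10.2778 / 6.468 = 1.589 s.
Total = 1.7 + 1.589 = 3.289 s.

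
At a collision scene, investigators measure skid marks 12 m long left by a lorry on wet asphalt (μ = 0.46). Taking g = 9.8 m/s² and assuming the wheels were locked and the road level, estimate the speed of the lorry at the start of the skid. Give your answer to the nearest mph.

Initial speed ≈ 23 mph

Deceleration a = μg = 0.46 × 9.8 = 4.508 m/s².
v = √(2a·d) = √(2 × 4.508 × 12) = √108.192 = 10.4015 m/s.
= 10.4015 ÷ 0.44704 = 23.267 mph.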